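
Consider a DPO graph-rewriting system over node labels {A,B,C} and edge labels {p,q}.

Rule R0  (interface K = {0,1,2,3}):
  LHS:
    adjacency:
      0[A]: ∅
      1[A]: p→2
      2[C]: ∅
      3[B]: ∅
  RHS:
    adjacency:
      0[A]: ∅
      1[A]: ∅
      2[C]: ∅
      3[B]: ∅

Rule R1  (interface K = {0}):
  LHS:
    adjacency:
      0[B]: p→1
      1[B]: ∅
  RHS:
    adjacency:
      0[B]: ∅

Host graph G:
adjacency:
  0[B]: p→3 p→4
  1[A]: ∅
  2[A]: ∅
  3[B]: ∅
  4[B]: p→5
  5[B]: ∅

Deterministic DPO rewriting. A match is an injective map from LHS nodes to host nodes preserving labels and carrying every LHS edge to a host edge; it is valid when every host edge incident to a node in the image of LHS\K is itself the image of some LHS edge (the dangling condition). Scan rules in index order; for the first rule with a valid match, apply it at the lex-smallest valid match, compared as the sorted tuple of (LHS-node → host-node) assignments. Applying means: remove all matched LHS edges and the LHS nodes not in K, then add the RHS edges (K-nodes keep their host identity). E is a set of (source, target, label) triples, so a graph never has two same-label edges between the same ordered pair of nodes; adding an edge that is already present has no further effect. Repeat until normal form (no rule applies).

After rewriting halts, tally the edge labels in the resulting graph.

Answer: (no edges)

Steps:
initial: |V|=6 |E|=3  E = 0-p->3 0-p->4 4-p->5
step 1: apply R1 at {0↦0, 1↦3}  → |V|=5 |E|=2  E = 0-p->4 4-p->5
step 2: apply R1 at {0↦4, 1↦5}  → |V|=4 |E|=1  E = 0-p->4
step 3: apply R1 at {0↦0, 1↦4}  → |V|=3 |E|=0  E = ∅
halt: no rule applies after step 3
NF edges: []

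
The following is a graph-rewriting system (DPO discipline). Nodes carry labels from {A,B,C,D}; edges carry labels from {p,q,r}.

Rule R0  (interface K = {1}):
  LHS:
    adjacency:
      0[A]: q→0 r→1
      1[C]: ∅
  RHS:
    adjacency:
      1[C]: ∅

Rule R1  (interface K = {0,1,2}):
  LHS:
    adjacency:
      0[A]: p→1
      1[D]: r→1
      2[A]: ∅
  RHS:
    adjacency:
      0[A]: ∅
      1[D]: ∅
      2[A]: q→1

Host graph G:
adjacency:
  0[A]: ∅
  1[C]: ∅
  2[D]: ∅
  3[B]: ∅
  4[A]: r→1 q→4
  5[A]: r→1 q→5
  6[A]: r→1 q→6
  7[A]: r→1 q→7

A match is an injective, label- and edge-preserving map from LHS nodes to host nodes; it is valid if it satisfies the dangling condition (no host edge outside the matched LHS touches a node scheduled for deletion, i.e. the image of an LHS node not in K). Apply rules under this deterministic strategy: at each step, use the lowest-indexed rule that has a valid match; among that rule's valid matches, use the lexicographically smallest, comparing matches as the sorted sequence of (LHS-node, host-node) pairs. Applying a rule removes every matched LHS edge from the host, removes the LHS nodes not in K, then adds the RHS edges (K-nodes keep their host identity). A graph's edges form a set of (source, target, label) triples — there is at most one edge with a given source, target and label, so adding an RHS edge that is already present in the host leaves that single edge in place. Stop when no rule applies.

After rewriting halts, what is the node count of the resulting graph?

Answer: 4

Derivation:
[0] host  ⇒  8 nodes, 8 edges  {4-r->1 4-q->4 5-r->1 5-q->5 6-r->1 6-q->6 7-r->1 7-q->7}
[1] R0 @ {0↦4, 1↦1}  ⇒  7 nodes, 6 edges  {5-r->1 5-q->5 6-r->1 6-q->6 7-r->1 7-q->7}
[2] R0 @ {0↦5, 1↦1}  ⇒  6 nodes, 4 edges  {6-r->1 6-q->6 7-r->1 7-q->7}
[3] R0 @ {0↦6, 1↦1}  ⇒  5 nodes, 2 edges  {7-r->1 7-q->7}
[4] R0 @ {0↦7, 1↦1}  ⇒  4 nodes, 0 edges  {∅}
final graph: no rule applies after step 4
NF nodes: {0:A, 1:C, 2:D, 3:B}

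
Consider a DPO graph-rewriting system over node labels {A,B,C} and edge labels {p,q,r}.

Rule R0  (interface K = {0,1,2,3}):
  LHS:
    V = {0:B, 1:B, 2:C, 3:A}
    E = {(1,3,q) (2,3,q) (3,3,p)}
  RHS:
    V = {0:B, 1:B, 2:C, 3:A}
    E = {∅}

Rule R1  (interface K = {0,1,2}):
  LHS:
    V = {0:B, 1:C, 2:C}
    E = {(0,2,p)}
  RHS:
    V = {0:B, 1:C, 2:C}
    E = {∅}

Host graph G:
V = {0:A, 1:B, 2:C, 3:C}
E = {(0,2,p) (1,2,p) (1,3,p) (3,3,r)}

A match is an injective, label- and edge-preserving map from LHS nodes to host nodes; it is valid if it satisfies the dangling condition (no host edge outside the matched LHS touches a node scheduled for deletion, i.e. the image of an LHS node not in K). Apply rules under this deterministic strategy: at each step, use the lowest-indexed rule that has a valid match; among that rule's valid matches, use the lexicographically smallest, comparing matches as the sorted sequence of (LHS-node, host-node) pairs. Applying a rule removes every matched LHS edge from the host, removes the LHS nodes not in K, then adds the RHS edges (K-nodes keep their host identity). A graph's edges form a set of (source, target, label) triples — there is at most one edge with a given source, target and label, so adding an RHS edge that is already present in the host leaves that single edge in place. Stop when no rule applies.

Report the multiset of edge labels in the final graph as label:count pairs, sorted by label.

initial: |V|=4 |E|=4  E = 0-p->2 1-p->2 1-p->3 3-r->3
step 1: apply R1 at {0↦1, 1↦2, 2↦3}  → |V|=4 |E|=3  E = 0-p->2 1-p->2 3-r->3
step 2: apply R1 at {0↦1, 1↦3, 2↦2}  → |V|=4 |E|=2  E = 0-p->2 3-r->3
halt: no rule applies after step 2
NF edges: [(0, 2, 'p'), (3, 3, 'r')]

Answer: p:1 r:1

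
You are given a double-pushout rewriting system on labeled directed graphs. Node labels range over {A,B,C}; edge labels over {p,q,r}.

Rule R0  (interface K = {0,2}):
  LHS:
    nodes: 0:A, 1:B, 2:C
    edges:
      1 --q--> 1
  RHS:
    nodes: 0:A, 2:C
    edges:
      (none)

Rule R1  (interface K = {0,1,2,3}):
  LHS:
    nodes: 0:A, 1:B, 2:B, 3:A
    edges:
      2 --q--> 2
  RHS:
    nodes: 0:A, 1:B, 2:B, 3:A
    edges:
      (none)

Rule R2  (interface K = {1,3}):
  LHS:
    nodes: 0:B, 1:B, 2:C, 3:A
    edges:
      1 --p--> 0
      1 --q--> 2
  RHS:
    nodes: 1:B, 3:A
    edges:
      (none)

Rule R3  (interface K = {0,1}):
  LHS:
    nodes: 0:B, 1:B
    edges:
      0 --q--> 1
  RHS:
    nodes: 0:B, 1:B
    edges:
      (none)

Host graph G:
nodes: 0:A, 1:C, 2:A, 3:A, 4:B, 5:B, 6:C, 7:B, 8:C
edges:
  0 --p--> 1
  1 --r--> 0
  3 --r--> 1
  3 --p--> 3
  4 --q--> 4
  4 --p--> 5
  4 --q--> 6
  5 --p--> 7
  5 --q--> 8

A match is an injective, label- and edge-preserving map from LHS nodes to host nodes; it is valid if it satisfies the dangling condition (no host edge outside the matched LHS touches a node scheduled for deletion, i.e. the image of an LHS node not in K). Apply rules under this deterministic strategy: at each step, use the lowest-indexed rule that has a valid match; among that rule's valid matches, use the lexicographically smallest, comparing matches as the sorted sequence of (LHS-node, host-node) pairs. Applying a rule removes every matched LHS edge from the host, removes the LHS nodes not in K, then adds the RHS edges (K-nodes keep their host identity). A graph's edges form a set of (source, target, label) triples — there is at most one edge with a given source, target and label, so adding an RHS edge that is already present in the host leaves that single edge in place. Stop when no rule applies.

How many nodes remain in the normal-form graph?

initial: |V|=9 |E|=9  E = 0-p->1 1-r->0 3-r->1 3-p->3 4-q->4 4-p->5 4-q->6 5-p->7 5-q->8
step 1: apply R1 at {0↦0, 1↦5, 2↦4, 3↦2}  → |V|=9 |E|=8  E = 0-p->1 1-r->0 3-r->1 3-p->3 4-p->5 4-q->6 5-p->7 5-q->8
step 2: apply R2 at {0↦7, 1↦5, 2↦8, 3↦0}  → |V|=7 |E|=6  E = 0-p->1 1-r->0 3-r->1 3-p->3 4-p->5 4-q->6
step 3: apply R2 at {0↦5, 1↦4, 2↦6, 3↦0}  → |V|=5 |E|=4  E = 0-p->1 1-r->0 3-r->1 3-p->3
final graph: no rule applies after step 3
NF nodes: {0:A, 1:C, 2:A, 3:A, 4:B}

Answer: 5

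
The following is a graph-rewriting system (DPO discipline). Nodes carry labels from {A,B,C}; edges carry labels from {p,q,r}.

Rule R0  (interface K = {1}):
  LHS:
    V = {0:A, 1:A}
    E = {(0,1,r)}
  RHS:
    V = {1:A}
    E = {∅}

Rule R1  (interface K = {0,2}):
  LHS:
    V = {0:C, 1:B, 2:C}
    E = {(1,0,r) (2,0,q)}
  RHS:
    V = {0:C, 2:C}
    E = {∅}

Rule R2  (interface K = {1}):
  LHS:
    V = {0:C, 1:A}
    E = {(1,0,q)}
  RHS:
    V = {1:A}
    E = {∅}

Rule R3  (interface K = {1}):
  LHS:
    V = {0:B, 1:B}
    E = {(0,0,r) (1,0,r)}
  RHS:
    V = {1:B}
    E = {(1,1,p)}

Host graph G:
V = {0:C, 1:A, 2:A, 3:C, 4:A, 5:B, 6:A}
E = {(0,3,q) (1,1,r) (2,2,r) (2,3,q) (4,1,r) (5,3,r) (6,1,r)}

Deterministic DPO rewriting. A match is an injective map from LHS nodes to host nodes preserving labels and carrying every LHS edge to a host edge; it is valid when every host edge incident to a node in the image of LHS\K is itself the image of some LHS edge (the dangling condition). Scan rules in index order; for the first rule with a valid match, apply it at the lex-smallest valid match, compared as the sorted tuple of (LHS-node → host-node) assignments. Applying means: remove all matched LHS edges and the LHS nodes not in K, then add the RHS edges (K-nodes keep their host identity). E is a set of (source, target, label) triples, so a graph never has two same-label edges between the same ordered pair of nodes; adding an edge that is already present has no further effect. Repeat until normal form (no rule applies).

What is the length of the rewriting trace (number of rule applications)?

start.  V:7 E:7  edges: 0-q->3 1-r->1 2-r->2 2-q->3 4-r->1 5-r->3 6-r->1
1. fire R0 via {0↦4, 1↦1}  →  V:6 E:6  edges: 0-q->3 1-r->1 2-r->2 2-q->3 5-r->3 6-r->1
2. fire R0 via {0↦6, 1↦1}  →  V:5 E:5  edges: 0-q->3 1-r->1 2-r->2 2-q->3 5-r->3
3. fire R1 via {0↦3, 1↦5, 2↦0}  →  V:4 E:3  edges: 1-r->1 2-r->2 2-q->3
4. fire R2 via {0↦3, 1↦2}  →  V:3 E:2  edges: 1-r->1 2-r->2
normal form: no rule applies after step 4

Answer: 4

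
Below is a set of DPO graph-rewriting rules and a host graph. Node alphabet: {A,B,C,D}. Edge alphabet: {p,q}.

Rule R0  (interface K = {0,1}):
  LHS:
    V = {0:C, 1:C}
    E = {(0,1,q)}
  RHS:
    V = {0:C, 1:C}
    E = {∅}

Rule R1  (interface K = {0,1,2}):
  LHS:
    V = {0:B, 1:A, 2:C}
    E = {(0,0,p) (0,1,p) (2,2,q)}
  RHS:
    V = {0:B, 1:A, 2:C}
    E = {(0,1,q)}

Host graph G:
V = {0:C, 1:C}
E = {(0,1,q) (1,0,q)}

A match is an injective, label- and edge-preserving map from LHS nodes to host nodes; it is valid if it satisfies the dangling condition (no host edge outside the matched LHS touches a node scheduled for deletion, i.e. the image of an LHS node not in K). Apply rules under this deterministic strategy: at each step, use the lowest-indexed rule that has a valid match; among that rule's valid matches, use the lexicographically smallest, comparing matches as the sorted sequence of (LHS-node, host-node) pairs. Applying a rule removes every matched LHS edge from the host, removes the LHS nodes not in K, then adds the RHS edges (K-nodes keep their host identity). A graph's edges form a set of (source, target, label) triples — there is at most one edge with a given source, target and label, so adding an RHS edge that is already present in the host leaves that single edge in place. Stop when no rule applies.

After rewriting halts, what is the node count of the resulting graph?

Answer: 2

Derivation:
[0] host  ⇒  2 nodes, 2 edges  {0-q->1 1-q->0}
[1] R0 @ {0↦0, 1↦1}  ⇒  2 nodes, 1 edges  {1-q->0}
[2] R0 @ {0↦1, 1↦0}  ⇒  2 nodes, 0 edges  {∅}
normal form: no rule applies after step 2
NF nodes: {0:C, 1:C}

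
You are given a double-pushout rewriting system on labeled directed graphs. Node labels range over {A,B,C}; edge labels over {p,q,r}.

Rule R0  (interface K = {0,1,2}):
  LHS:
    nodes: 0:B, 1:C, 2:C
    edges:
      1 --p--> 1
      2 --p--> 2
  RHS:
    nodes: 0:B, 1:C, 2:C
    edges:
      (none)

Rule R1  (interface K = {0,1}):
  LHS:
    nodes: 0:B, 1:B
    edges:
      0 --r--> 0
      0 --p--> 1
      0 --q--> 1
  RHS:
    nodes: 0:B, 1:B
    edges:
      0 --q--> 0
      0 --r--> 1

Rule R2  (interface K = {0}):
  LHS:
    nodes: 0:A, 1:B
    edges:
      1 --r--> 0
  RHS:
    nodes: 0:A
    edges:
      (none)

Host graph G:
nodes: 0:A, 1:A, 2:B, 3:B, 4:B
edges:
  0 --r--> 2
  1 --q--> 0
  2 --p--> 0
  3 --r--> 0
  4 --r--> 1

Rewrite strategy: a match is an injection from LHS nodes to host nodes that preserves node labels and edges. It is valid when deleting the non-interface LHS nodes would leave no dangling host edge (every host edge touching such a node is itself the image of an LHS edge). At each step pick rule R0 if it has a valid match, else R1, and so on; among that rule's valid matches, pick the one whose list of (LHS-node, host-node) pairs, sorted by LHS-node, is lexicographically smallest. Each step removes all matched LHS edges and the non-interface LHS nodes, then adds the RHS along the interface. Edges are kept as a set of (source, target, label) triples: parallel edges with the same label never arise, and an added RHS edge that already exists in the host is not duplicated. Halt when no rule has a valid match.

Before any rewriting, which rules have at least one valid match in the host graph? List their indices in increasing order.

Answer: [R2]

Rewrite trace:
R0: no valid match — LHS pattern not found
R1: no valid match — LHS pattern not found
R2: 2 valid matches — {0↦0, 1↦3}, {0↦1, 1↦4}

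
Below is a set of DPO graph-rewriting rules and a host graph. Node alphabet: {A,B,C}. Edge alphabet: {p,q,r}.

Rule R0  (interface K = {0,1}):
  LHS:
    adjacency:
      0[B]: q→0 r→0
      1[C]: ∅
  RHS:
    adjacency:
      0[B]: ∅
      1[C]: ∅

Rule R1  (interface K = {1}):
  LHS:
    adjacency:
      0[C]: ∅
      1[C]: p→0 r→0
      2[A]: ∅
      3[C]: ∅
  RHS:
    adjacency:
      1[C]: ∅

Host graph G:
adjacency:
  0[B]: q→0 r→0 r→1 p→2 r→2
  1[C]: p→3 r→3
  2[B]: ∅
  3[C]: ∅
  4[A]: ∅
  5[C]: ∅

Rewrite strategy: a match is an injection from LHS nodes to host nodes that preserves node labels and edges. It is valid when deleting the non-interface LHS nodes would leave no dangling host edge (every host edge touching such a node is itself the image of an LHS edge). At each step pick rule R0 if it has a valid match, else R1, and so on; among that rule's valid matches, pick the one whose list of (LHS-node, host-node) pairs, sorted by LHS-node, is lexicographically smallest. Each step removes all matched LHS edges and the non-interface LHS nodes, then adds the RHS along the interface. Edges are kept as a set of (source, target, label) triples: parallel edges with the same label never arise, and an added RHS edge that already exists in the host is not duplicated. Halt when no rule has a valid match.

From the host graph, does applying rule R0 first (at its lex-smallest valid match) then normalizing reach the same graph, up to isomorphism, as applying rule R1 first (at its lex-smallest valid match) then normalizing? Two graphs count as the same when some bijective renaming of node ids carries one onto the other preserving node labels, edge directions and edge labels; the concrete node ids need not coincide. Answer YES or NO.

Answer: YES

Rewrite trace:
branch R0-first: apply at {0↦0, 1↦1} → |E|=5, then 1 more step(s) → NF |V|=3 |E|=3 V={0:B, 1:C, 2:B} E=0-r->1 0-p->2 0-r->2
branch R1-first: apply at {0↦3, 1↦1, 2↦4, 3↦5} → |E|=5, then 1 more step(s) → NF |V|=3 |E|=3 V={0:B, 1:C, 2:B} E=0-r->1 0-p->2 0-r->2
graphs isomorphic (equal up to label-preserving node renaming)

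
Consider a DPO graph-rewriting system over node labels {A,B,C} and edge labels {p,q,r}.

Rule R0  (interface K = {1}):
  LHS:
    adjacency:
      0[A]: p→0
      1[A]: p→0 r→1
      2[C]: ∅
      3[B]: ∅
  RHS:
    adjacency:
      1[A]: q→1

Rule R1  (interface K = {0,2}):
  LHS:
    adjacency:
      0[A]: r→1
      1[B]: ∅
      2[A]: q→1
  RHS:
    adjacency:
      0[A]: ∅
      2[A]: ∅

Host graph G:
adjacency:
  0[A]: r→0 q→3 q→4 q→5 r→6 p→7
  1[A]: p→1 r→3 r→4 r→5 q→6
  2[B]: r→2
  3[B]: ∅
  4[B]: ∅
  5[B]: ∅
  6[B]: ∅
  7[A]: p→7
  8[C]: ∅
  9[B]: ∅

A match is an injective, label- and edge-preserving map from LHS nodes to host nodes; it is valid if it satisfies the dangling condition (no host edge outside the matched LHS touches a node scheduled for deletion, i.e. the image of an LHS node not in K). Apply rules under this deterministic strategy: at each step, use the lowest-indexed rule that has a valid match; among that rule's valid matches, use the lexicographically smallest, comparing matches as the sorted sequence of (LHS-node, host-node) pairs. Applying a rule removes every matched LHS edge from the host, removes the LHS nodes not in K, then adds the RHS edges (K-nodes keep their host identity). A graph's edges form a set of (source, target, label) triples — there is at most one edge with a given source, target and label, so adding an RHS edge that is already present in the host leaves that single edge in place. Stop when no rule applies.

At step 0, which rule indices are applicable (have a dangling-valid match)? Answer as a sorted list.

Answer: [R0,R1]

Derivation:
R0: 1 valid match — {0↦7, 1↦0, 2↦8, 3↦9}
R1: 4 valid matches — {0↦0, 1↦6, 2↦1}, {0↦1, 1↦3, 2↦0}, {0↦1, 1↦4, 2↦0} (+1 more)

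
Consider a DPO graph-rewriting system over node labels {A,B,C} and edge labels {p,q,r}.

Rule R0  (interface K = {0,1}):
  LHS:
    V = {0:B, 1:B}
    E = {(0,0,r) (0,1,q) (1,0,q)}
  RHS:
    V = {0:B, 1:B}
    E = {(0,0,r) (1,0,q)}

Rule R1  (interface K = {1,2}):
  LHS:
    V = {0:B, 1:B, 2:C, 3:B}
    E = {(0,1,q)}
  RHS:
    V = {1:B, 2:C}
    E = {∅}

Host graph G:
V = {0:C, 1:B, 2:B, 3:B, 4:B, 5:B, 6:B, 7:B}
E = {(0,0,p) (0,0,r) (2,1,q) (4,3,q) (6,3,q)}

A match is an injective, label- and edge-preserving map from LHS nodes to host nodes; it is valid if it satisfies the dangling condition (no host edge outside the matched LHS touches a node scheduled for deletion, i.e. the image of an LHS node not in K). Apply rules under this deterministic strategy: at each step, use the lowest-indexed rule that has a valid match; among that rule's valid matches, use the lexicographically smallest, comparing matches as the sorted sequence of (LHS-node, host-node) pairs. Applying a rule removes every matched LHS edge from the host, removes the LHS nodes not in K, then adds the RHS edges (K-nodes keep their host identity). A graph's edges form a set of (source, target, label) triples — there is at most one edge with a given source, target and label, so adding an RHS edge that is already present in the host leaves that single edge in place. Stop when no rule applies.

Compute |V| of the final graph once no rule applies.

[0] host  ⇒  8 nodes, 5 edges  {0-p->0 0-r->0 2-q->1 4-q->3 6-q->3}
[1] R1 @ {0↦2, 1↦1, 2↦0, 3↦5}  ⇒  6 nodes, 4 edges  {0-p->0 0-r->0 4-q->3 6-q->3}
[2] R1 @ {0↦4, 1↦3, 2↦0, 3↦1}  ⇒  4 nodes, 3 edges  {0-p->0 0-r->0 6-q->3}
[3] R1 @ {0↦6, 1↦3, 2↦0, 3↦7}  ⇒  2 nodes, 2 edges  {0-p->0 0-r->0}
halt: no rule applies after step 3
NF nodes: {0:C, 3:B}

Answer: 2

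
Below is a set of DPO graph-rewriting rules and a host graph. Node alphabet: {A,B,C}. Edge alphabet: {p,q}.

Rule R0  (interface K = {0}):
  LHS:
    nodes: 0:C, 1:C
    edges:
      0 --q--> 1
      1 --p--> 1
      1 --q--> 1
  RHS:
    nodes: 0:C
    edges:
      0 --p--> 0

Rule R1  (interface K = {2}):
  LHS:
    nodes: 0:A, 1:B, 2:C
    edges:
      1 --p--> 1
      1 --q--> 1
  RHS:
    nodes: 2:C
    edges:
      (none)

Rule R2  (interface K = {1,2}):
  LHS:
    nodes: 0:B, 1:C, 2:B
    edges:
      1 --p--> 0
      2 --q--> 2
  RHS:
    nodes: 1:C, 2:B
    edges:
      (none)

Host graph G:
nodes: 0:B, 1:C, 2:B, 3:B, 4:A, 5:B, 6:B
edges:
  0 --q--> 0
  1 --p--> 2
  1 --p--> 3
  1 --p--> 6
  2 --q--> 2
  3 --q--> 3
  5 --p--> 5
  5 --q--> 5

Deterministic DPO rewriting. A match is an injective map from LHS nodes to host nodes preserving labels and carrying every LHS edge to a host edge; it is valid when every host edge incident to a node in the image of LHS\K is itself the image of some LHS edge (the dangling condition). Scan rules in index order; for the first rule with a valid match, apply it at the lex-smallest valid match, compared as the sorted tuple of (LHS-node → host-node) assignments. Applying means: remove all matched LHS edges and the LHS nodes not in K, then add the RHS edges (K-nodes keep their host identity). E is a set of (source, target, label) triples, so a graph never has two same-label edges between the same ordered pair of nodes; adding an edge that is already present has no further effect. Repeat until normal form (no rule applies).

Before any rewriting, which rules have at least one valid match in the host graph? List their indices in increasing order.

Answer: [R1,R2]

Steps:
R0: no valid match — LHS pattern not found
R1: 1 valid match — {0↦4, 1↦5, 2↦1}
R2: 4 valid matches — {0↦6, 1↦1, 2↦0}, {0↦6, 1↦1, 2↦2}, {0↦6, 1↦1, 2↦3} (+1 more)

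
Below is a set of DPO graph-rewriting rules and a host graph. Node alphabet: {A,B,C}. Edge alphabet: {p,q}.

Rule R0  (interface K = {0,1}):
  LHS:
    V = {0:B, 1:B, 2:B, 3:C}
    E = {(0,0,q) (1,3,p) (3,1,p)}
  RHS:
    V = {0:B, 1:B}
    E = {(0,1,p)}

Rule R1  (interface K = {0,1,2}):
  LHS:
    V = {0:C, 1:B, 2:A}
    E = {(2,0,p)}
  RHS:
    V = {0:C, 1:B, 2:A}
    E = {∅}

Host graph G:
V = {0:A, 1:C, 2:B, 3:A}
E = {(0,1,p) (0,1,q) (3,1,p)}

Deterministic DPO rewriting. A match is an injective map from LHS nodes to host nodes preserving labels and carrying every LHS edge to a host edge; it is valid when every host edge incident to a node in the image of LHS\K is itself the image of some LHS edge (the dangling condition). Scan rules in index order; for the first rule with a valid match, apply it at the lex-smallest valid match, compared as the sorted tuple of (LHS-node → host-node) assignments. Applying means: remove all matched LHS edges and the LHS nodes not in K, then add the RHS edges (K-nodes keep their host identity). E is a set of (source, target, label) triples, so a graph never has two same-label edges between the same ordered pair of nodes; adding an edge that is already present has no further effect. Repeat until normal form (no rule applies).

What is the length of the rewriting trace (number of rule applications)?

initial: |V|=4 |E|=3  E = 0-p->1 0-q->1 3-p->1
step 1: apply R1 at {0↦1, 1↦2, 2↦0}  → |V|=4 |E|=2  E = 0-q->1 3-p->1
step 2: apply R1 at {0↦1, 1↦2, 2↦3}  → |V|=4 |E|=1  E = 0-q->1
normal form: no rule applies after step 2

Answer: 2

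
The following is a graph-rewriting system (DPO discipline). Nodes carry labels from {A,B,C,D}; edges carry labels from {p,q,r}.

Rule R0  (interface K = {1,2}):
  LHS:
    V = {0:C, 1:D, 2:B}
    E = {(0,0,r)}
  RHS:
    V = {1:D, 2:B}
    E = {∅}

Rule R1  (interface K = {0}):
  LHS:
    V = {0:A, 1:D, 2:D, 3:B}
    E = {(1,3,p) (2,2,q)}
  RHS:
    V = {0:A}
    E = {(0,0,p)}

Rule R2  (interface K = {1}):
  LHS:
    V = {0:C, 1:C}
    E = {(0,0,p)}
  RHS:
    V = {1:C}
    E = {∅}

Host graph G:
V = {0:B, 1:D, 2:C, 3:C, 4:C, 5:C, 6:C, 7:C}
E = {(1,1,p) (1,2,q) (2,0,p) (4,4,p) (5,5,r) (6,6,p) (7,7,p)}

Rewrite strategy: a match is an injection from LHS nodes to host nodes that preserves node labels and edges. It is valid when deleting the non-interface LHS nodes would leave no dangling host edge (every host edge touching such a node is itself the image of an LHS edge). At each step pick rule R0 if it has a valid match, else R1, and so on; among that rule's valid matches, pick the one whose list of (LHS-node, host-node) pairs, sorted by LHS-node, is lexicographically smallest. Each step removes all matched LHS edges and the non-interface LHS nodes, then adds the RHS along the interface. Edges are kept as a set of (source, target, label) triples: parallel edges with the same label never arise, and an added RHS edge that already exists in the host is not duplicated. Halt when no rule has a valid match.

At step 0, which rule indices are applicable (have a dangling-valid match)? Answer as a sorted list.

R0: 1 valid match — {0↦5, 1↦1, 2↦0}
R1: no valid match — LHS pattern not found
R2: 15 valid matches — {0↦4, 1↦2}, {0↦4, 1↦3}, {0↦4, 1↦5} (+12 more)

Answer: [R0,R2]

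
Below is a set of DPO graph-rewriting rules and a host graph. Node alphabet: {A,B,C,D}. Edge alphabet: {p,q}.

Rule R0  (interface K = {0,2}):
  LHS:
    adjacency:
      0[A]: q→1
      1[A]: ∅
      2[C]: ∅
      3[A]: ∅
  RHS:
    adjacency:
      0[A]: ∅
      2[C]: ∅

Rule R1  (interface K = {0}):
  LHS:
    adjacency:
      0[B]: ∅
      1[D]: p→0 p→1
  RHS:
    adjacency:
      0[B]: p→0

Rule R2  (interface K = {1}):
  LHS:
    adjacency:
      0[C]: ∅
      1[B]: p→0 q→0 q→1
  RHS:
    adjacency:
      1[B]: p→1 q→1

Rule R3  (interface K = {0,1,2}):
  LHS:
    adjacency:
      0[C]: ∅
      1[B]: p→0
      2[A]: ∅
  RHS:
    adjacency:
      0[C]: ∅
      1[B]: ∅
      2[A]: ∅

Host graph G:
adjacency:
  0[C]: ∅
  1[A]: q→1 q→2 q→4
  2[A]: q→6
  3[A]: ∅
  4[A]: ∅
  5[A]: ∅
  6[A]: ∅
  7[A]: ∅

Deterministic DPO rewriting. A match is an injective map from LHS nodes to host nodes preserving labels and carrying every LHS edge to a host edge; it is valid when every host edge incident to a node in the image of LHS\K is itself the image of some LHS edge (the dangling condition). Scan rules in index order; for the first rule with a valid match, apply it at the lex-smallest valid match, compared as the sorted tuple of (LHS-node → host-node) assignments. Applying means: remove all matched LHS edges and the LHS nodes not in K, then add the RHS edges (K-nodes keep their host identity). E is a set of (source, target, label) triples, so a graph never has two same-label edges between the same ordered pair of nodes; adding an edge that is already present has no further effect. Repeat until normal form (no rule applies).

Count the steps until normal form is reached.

start.  V:8 E:4  edges: 1-q->1 1-q->2 1-q->4 2-q->6
1. fire R0 via {0↦1, 1↦4, 2↦0, 3↦3}  →  V:6 E:3  edges: 1-q->1 1-q->2 2-q->6
2. fire R0 via {0↦2, 1↦6, 2↦0, 3↦5}  →  V:4 E:2  edges: 1-q->1 1-q->2
3. fire R0 via {0↦1, 1↦2, 2↦0, 3↦7}  →  V:2 E:1  edges: 1-q->1
normal form: no rule applies after step 3

Answer: 3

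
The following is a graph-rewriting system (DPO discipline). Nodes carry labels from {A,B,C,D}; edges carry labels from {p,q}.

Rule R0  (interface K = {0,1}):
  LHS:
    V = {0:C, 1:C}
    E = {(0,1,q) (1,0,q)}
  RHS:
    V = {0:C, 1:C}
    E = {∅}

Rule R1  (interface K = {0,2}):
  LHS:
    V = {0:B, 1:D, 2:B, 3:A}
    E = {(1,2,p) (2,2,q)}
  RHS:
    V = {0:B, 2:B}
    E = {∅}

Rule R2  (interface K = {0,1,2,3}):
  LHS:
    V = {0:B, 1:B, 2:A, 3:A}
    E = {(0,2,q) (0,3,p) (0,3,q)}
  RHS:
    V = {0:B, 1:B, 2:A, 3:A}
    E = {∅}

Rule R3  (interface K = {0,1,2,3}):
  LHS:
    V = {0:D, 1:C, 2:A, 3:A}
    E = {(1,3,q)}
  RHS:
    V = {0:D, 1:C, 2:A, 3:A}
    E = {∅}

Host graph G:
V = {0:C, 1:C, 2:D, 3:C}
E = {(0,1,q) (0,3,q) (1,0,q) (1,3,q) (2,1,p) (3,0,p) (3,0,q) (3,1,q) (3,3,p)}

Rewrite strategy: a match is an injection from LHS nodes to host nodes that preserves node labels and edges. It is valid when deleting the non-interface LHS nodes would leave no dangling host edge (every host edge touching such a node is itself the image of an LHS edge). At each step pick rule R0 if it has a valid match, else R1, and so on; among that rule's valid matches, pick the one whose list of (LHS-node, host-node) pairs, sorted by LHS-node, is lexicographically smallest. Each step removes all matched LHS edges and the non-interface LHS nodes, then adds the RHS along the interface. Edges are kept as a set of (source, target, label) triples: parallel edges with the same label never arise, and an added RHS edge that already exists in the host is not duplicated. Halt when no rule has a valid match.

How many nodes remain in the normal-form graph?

Answer: 4

Rewrite trace:
start.  V:4 E:9  edges: 0-q->1 0-q->3 1-q->0 1-q->3 2-p->1 3-p->0 3-q->0 3-q->1 3-p->3
1. fire R0 via {0↦0, 1↦1}  →  V:4 E:7  edges: 0-q->3 1-q->3 2-p->1 3-p->0 3-q->0 3-q->1 3-p->3
2. fire R0 via {0↦0, 1↦3}  →  V:4 E:5  edges: 1-q->3 2-p->1 3-p->0 3-q->1 3-p->3
3. fire R0 via {0↦1, 1↦3}  →  V:4 E:3  edges: 2-p->1 3-p->0 3-p->3
final graph: no rule applies after step 3
NF nodes: {0:C, 1:C, 2:D, 3:C}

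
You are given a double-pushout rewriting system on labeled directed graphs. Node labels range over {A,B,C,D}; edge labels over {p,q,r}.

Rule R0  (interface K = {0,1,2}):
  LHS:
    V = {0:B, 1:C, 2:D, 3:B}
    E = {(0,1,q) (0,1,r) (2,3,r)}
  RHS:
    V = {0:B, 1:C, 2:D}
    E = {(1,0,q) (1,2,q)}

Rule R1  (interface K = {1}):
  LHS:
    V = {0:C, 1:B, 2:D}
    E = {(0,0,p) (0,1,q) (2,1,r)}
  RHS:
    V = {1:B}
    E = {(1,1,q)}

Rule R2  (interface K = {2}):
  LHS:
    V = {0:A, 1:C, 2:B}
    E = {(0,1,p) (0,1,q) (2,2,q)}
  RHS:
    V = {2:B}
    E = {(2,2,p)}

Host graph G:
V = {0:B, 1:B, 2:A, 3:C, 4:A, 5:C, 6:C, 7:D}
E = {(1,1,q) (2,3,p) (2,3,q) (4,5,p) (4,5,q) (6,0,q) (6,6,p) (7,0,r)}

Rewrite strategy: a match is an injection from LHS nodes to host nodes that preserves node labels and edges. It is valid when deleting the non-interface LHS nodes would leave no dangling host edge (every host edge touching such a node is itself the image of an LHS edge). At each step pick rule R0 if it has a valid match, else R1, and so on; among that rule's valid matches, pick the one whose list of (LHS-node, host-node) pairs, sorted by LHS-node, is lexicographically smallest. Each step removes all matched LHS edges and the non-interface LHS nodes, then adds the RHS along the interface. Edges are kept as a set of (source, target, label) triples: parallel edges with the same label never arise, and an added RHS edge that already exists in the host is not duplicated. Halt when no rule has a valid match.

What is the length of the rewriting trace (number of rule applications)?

Answer: 3

Steps:
initial: |V|=8 |E|=8  E = 1-q->1 2-p->3 2-q->3 4-p->5 4-q->5 6-q->0 6-p->6 7-r->0
step 1: apply R1 at {0↦6, 1↦0, 2↦7}  → |V|=6 |E|=6  E = 0-q->0 1-q->1 2-p->3 2-q->3 4-p->5 4-q->5
step 2: apply R2 at {0↦2, 1↦3, 2↦0}  → |V|=4 |E|=4  E = 0-p->0 1-q->1 4-p->5 4-q->5
step 3: apply R2 at {0↦4, 1↦5, 2↦1}  → |V|=2 |E|=2  E = 0-p->0 1-p->1
normal form: no rule applies after step 3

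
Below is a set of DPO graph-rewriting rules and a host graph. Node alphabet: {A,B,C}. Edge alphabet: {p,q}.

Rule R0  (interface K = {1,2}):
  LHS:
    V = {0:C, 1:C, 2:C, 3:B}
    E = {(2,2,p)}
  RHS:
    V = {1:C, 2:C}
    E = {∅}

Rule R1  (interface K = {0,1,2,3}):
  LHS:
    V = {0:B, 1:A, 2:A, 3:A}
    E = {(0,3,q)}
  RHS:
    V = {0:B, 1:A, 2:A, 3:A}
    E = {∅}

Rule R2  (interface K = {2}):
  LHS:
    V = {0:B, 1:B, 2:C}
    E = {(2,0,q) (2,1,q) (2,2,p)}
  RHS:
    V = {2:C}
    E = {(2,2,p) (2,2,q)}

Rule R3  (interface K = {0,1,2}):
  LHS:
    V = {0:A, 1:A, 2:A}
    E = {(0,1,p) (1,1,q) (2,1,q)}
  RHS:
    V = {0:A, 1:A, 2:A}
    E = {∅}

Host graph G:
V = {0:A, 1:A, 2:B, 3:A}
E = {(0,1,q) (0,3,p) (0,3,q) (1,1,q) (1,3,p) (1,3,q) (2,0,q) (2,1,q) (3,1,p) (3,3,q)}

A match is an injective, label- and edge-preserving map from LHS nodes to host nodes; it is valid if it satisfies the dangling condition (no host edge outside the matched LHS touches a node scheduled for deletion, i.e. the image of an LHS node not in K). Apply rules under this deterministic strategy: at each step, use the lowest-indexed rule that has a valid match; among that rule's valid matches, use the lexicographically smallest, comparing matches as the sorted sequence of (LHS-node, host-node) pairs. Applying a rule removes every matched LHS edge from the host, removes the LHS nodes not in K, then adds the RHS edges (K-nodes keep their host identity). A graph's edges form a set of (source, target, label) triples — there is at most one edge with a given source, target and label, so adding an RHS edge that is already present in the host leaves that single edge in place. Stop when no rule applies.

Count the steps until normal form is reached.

Answer: 4

Derivation:
[0] host  ⇒  4 nodes, 10 edges  {0-q->1 0-p->3 0-q->3 1-q->1 1-p->3 1-q->3 2-q->0 2-q->1 3-p->1 3-q->3}
[1] R1 @ {0↦2, 1↦0, 2↦3, 3↦1}  ⇒  4 nodes, 9 edges  {0-q->1 0-p->3 0-q->3 1-q->1 1-p->3 1-q->3 2-q->0 3-p->1 3-q->3}
[2] R1 @ {0↦2, 1↦1, 2↦3, 3↦0}  ⇒  4 nodes, 8 edges  {0-q->1 0-p->3 0-q->3 1-q->1 1-p->3 1-q->3 3-p->1 3-q->3}
[3] R3 @ {0↦0, 1↦3, 2↦1}  ⇒  4 nodes, 5 edges  {0-q->1 0-q->3 1-q->1 1-p->3 3-p->1}
[4] R3 @ {0↦3, 1↦1, 2↦0}  ⇒  4 nodes, 2 edges  {0-q->3 1-p->3}
halt: no rule applies after step 4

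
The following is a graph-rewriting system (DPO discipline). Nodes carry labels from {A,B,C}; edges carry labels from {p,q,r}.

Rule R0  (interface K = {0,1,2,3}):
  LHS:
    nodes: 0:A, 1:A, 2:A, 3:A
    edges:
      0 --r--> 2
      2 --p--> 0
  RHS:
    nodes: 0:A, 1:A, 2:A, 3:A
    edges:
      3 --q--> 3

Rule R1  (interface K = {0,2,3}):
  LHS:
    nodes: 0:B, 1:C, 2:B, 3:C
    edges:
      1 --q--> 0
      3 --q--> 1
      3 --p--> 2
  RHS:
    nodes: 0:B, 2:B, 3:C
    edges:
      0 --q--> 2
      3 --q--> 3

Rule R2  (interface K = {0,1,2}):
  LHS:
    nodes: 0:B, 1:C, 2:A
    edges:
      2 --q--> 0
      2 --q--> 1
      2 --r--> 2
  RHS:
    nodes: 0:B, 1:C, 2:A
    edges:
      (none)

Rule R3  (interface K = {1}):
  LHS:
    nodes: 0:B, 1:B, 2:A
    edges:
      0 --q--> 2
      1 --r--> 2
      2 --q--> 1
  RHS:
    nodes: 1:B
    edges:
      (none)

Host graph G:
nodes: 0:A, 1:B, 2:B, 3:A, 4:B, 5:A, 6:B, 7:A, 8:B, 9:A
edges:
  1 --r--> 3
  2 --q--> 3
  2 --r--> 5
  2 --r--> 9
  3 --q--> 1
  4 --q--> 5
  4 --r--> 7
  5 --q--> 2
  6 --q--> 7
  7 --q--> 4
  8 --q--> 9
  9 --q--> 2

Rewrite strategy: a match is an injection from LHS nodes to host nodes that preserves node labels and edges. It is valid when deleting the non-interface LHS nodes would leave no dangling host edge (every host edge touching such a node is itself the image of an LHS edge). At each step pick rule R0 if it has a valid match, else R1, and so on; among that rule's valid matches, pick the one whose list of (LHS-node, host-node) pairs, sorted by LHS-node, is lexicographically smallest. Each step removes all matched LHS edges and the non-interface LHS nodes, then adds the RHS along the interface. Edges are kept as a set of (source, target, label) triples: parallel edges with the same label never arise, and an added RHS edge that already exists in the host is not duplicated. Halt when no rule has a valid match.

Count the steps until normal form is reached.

start.  V:10 E:12  edges: 1-r->3 2-q->3 2-r->5 2-r->9 3-q->1 4-q->5 4-r->7 5-q->2 6-q->7 7-q->4 8-q->9 9-q->2
1. fire R3 via {0↦6, 1↦4, 2↦7}  →  V:8 E:9  edges: 1-r->3 2-q->3 2-r->5 2-r->9 3-q->1 4-q->5 5-q->2 8-q->9 9-q->2
2. fire R3 via {0↦4, 1↦2, 2↦5}  →  V:6 E:6  edges: 1-r->3 2-q->3 2-r->9 3-q->1 8-q->9 9-q->2
3. fire R3 via {0↦8, 1↦2, 2↦9}  →  V:4 E:3  edges: 1-r->3 2-q->3 3-q->1
4. fire R3 via {0↦2, 1↦1, 2↦3}  →  V:2 E:0  edges: ∅
final graph: no rule applies after step 4

Answer: 4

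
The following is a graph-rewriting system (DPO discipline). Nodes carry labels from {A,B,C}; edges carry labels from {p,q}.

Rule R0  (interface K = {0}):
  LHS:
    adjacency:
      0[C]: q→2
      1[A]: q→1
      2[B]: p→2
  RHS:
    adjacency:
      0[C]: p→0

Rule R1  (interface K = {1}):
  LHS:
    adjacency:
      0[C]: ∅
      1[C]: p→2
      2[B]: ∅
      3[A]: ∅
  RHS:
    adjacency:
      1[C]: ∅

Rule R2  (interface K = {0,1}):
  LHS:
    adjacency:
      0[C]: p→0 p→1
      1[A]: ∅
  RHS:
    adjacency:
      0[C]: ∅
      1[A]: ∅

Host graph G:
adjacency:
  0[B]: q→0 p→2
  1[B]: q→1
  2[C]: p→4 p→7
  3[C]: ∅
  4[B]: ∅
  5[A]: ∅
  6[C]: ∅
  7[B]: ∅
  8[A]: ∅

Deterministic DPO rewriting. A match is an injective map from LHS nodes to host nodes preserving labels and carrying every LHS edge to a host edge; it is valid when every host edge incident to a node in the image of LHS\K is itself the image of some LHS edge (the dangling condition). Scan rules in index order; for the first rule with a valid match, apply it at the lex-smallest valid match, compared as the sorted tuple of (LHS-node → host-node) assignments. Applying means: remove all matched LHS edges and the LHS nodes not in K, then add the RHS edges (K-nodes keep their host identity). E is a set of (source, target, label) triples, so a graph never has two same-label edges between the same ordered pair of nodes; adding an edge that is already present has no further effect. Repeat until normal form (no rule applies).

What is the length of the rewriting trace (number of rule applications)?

[0] host  ⇒  9 nodes, 5 edges  {0-q->0 0-p->2 1-q->1 2-p->4 2-p->7}
[1] R1 @ {0↦3, 1↦2, 2↦4, 3↦5}  ⇒  6 nodes, 4 edges  {0-q->0 0-p->2 1-q->1 2-p->7}
[2] R1 @ {0↦6, 1↦2, 2↦7, 3↦8}  ⇒  3 nodes, 3 edges  {0-q->0 0-p->2 1-q->1}
halt: no rule applies after step 2

Answer: 2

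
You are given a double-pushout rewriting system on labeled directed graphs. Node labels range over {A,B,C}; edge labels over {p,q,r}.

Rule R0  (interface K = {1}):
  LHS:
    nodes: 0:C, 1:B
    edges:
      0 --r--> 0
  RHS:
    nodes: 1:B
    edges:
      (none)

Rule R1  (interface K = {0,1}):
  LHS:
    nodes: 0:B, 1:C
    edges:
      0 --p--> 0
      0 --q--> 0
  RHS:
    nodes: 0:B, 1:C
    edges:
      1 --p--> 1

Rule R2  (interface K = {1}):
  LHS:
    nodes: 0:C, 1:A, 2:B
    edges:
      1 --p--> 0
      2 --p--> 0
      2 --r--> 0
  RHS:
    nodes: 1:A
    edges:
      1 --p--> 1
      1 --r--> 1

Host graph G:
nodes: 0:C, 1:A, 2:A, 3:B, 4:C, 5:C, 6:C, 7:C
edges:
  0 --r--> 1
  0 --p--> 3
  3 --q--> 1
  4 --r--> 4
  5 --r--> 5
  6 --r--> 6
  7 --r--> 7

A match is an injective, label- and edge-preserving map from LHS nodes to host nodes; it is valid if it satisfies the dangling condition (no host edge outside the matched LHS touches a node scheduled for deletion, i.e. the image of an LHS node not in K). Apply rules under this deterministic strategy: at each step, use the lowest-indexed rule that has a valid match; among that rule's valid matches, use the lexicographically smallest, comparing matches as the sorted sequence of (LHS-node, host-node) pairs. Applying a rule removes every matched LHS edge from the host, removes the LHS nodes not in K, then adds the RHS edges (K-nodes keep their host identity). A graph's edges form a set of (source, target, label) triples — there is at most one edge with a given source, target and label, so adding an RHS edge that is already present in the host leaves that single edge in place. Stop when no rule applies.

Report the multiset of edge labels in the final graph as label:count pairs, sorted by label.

Answer: p:1 q:1 r:1

Derivation:
[0] host  ⇒  8 nodes, 7 edges  {0-r->1 0-p->3 3-q->1 4-r->4 5-r->5 6-r->6 7-r->7}
[1] R0 @ {0↦4, 1↦3}  ⇒  7 nodes, 6 edges  {0-r->1 0-p->3 3-q->1 5-r->5 6-r->6 7-r->7}
[2] R0 @ {0↦5, 1↦3}  ⇒  6 nodes, 5 edges  {0-r->1 0-p->3 3-q->1 6-r->6 7-r->7}
[3] R0 @ {0↦6, 1↦3}  ⇒  5 nodes, 4 edges  {0-r->1 0-p->3 3-q->1 7-r->7}
[4] R0 @ {0↦7, 1↦3}  ⇒  4 nodes, 3 edges  {0-r->1 0-p->3 3-q->1}
final graph: no rule applies after step 4
NF edges: [(0, 1, 'r'), (0, 3, 'p'), (3, 1, 'q')]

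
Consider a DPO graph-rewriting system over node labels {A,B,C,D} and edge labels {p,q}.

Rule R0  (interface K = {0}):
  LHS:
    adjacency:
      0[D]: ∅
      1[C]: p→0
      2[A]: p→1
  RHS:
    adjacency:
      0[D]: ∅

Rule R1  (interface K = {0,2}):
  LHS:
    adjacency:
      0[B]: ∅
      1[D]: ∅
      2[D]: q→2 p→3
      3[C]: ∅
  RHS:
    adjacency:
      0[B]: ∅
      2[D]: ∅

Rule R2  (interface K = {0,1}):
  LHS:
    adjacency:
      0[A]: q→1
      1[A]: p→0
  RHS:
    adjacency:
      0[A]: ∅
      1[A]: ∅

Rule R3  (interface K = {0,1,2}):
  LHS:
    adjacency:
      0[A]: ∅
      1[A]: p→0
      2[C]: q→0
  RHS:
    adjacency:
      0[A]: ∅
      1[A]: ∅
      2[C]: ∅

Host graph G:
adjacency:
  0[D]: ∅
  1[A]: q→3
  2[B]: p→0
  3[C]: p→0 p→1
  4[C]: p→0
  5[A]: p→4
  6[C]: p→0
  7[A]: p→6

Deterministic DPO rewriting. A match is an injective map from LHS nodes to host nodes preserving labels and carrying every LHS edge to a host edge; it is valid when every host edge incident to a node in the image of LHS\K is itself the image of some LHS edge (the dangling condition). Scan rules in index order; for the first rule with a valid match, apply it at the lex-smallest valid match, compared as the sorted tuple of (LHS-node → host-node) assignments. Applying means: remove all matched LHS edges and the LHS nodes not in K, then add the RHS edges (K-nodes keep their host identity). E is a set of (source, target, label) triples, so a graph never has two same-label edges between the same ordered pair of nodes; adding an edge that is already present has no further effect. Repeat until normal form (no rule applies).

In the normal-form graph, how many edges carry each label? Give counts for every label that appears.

Answer: p:3 q:1

Derivation:
initial: |V|=8 |E|=8  E = 1-q->3 2-p->0 3-p->0 3-p->1 4-p->0 5-p->4 6-p->0 7-p->6
step 1: apply R0 at {0↦0, 1↦4, 2↦5}  → |V|=6 |E|=6  E = 1-q->3 2-p->0 3-p->0 3-p->1 6-p->0 7-p->6
step 2: apply R0 at {0↦0, 1↦6, 2↦7}  → |V|=4 |E|=4  E = 1-q->3 2-p->0 3-p->0 3-p->1
normal form: no rule applies after step 2
NF edges: [(1, 3, 'q'), (2, 0, 'p'), (3, 0, 'p'), (3, 1, 'p')]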